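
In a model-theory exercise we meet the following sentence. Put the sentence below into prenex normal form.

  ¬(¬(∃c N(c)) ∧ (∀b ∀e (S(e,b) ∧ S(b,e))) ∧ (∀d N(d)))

Push ¬ through the quantifiers and connectives to reach negation normal form:
  (∃c N(c)) ∨ (∃b ∃e (¬S(e,b) ∨ ¬S(b,e))) ∨ (∃d ¬N(d))
Pull the quantifiers to the front (each side's bound variable is not free in the other side):
  ∃c ∃b ∃e ∃d (N(c) ∨ ¬S(e,b) ∨ ¬S(b,e) ∨ ¬N(d))

∃c ∃b ∃e ∃d (N(c) ∨ ¬S(e,b) ∨ ¬S(b,e) ∨ ¬N(d))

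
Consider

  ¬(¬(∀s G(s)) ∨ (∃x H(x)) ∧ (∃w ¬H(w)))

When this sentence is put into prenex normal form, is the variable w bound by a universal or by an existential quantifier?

universal

Drive negations inward (¬∀x A ≡ ∃x ¬A, ¬∃x A ≡ ∀x ¬A, De Morgan for ∧/∨):
  (∀s G(s)) ∧ ((∀x ¬H(x)) ∨ (∀w H(w)))
All bound variables are already distinct, so no renaming is needed.
Finally move all quantifiers to the prefix:
  ∀s ∀x ∀w (G(s) ∧ (¬H(x) ∨ H(w)))
The quantifier ∃w sits under an odd number of negations, so it flips to ∀w.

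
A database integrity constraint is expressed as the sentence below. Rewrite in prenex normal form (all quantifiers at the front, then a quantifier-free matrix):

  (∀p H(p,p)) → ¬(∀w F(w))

First replace A → B with ¬A ∨ B.
  ¬(∀p H(p,p)) ∨ ¬(∀w F(w))
Drive negations inward (¬∀x A ≡ ∃x ¬A, ¬∃x A ≡ ∀x ¬A, De Morgan for ∧/∨):
  (∃p ¬H(p,p)) ∨ (∃w ¬F(w))
All bound variables are already distinct, so no renaming is needed.
Finally move all quantifiers to the prefix:
  ∃p ∃w (¬H(p,p) ∨ ¬F(w))

∃p ∃w (¬H(p,p) ∨ ¬F(w))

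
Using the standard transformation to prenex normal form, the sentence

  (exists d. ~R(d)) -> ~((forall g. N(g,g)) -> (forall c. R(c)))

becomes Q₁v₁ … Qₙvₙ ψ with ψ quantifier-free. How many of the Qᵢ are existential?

Eliminate → and ↔ using ¬ and ∨.
  ~(exists d. ~R(d)) | ~(~(forall g. N(g,g)) | (forall c. R(c)))
Push ¬ through the quantifiers and connectives to reach negation normal form:
  (forall d. R(d)) | (forall g. N(g,g)) & (exists c. ~R(c))
All bound variables are already distinct, so no renaming is needed.
Finally move all quantifiers to the prefix:
  forall d. forall g. exists c. (R(d) | N(g,g) & ~R(c))
The prefix is forall d forall g exists c: 2 universal, 1 existential.

1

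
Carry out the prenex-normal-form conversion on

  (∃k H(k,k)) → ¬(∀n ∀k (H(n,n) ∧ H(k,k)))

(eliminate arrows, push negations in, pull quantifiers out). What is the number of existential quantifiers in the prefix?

Rewrite implications/biconditionals: A → B as ¬A ∨ B.
  ¬(∃k H(k,k)) ∨ ¬(∀n ∀k (H(n,n) ∧ H(k,k)))
Drive negations inward (¬∀x A ≡ ∃x ¬A, ¬∃x A ≡ ∀x ¬A, De Morgan for ∧/∨):
  (∀k ¬H(k,k)) ∨ (∃n ∃k (¬H(n,n) ∨ ¬H(k,k)))
Rename bound variables to avoid capture: k↦v1.
  (∀k ¬H(k,k)) ∨ (∃n ∃v1 (¬H(n,n) ∨ ¬H(v1,v1)))
Extract every quantifier outward, since the variables are now distinct and don't occur free across branches:
  ∀k ∃n ∃v1 (¬H(k,k) ∨ ¬H(n,n) ∨ ¬H(v1,v1))
The prefix is ∀k ∃n ∃v1: 1 universal, 2 existential.

2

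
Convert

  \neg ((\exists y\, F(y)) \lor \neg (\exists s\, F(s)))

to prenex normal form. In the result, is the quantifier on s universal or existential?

Drive negations inward (¬∀x A ≡ ∃x ¬A, ¬∃x A ≡ ∀x ¬A, De Morgan for ∧/∨):
  (\forall y\, \neg F(y)) \land (\exists s\, F(s))
Finally move all quantifiers to the prefix:
  \forall y\, \exists s\, (\neg F(y) \land F(s))
The quantifier \exists s sits under an even number of negations, so it remains existential.

existential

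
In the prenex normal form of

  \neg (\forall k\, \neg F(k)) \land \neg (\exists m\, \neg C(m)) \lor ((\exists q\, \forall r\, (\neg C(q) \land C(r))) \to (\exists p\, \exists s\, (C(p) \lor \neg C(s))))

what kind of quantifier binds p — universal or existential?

existential

First replace A → B with ¬A ∨ B.
  \neg (\forall k\, \neg F(k)) \land \neg (\exists m\, \neg C(m)) \lor \neg (\exists q\, \forall r\, (\neg C(q) \land C(r))) \lor (\exists p\, \exists s\, (C(p) \lor \neg C(s)))
Move each ¬ inward, flipping quantifiers it crosses:
  (\exists k\, F(k)) \land (\forall m\, C(m)) \lor (\forall q\, \exists r\, (C(q) \lor \neg C(r))) \lor (\exists p\, \exists s\, (C(p) \lor \neg C(s)))
All bound variables are already distinct, so no renaming is needed.
Pull the quantifiers to the front (each side's bound variable is not free in the other side):
  \exists k\, \forall m\, \forall q\, \exists r\, \exists p\, \exists s\, (F(k) \land C(m) \lor C(q) \lor \neg C(r) \lor C(p) \lor \neg C(s))
The quantifier \exists p sits under an even number of negations (counting the antecedent side of each →), so it remains existential.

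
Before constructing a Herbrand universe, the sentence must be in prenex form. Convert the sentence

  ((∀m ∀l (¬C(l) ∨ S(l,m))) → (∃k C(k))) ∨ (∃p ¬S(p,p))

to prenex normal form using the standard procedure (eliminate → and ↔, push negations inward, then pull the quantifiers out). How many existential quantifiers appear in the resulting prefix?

4

Rewrite implications/biconditionals: A → B as ¬A ∨ B.
  ¬(∀m ∀l (¬C(l) ∨ S(l,m))) ∨ (∃k C(k)) ∨ (∃p ¬S(p,p))
Move each ¬ inward, flipping quantifiers it crosses:
  (∃m ∃l (C(l) ∧ ¬S(l,m))) ∨ (∃k C(k)) ∨ (∃p ¬S(p,p))
All bound variables are already distinct, so no renaming is needed.
Finally move all quantifiers to the prefix:
  ∃m ∃l ∃k ∃p (C(l) ∧ ¬S(l,m) ∨ C(k) ∨ ¬S(p,p))
The prefix is ∃m ∃l ∃k ∃p: 0 universal, 4 existential.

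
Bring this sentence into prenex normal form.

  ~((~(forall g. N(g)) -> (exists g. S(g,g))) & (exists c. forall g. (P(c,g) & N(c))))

exists g. forall b. forall c. exists w1. (~N(g) & ~S(b,b) | ~P(c,w1) | ~N(c))

Rewrite implications/biconditionals: A → B as ¬A ∨ B.
  ~((~~(forall g. N(g)) | (exists g. S(g,g))) & (exists c. forall g. (P(c,g) & N(c))))
Push ¬ through the quantifiers and connectives to reach negation normal form:
  (exists g. ~N(g)) & (forall g. ~S(g,g)) | (forall c. exists g. (~P(c,g) | ~N(c)))
Rename bound variables to avoid capture: g↦b, g↦w1.
  (exists g. ~N(g)) & (forall b. ~S(b,b)) | (forall c. exists w1. (~P(c,w1) | ~N(c)))
Pull the quantifiers to the front (each side's bound variable is not free in the other side):
  exists g. forall b. forall c. exists w1. (~N(g) & ~S(b,b) | ~P(c,w1) | ~N(c))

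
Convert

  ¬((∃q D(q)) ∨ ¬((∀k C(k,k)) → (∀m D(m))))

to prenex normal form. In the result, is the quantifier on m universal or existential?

universal

Rewrite implications/biconditionals: A → B as ¬A ∨ B.
  ¬((∃q D(q)) ∨ ¬(¬(∀k C(k,k)) ∨ (∀m D(m))))
Push ¬ through the quantifiers and connectives to reach negation normal form:
  (∀q ¬D(q)) ∧ ((∃k ¬C(k,k)) ∨ (∀m D(m)))
All bound variables are already distinct, so no renaming is needed.
Pull the quantifiers to the front (each side's bound variable is not free in the other side):
  ∀q ∃k ∀m (¬D(q) ∧ (¬C(k,k) ∨ D(m)))
The quantifier ∀m sits under an even number of negations (counting the antecedent side of each →), so it remains universal.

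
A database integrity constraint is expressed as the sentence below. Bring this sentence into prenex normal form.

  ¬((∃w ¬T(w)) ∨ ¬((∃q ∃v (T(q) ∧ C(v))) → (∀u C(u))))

∀w ∀q ∀v ∀u (T(w) ∧ (¬T(q) ∨ ¬C(v) ∨ C(u)))

First replace A → B with ¬A ∨ B.
  ¬((∃w ¬T(w)) ∨ ¬(¬(∃q ∃v (T(q) ∧ C(v))) ∨ (∀u C(u))))
Drive negations inward (¬∀x A ≡ ∃x ¬A, ¬∃x A ≡ ∀x ¬A, De Morgan for ∧/∨):
  (∀w T(w)) ∧ ((∀q ∀v (¬T(q) ∨ ¬C(v))) ∨ (∀u C(u)))
All bound variables are already distinct, so no renaming is needed.
Finally move all quantifiers to the prefix:
  ∀w ∀q ∀v ∀u (T(w) ∧ (¬T(q) ∨ ¬C(v) ∨ C(u)))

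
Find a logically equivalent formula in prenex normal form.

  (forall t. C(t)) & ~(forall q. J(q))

forall t. exists q. (C(t) & ~J(q))

Drive negations inward (¬∀x A ≡ ∃x ¬A, ¬∃x A ≡ ∀x ¬A, De Morgan for ∧/∨):
  (forall t. C(t)) & (exists q. ~J(q))
All bound variables are already distinct, so no renaming is needed.
Pull the quantifiers to the front (each side's bound variable is not free in the other side):
  forall t. exists q. (C(t) & ~J(q))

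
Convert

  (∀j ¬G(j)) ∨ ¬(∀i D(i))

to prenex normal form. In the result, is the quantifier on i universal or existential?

Move each ¬ inward, flipping quantifiers it crosses:
  (∀j ¬G(j)) ∨ (∃i ¬D(i))
Extract every quantifier outward, since the variables are now distinct and don't occur free across branches:
  ∀j ∃i (¬G(j) ∨ ¬D(i))
The quantifier ∀i sits under an odd number of negations, so it flips to ∃i.

existential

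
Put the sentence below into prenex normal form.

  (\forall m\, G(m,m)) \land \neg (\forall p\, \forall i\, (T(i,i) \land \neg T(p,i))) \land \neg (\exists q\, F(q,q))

\forall m\, \exists p\, \exists i\, \forall q\, (G(m,m) \land (\neg T(i,i) \lor T(p,i)) \land \neg F(q,q))

Drive negations inward (¬∀x A ≡ ∃x ¬A, ¬∃x A ≡ ∀x ¬A, De Morgan for ∧/∨):
  (\forall m\, G(m,m)) \land (\exists p\, \exists i\, (\neg T(i,i) \lor T(p,i))) \land (\forall q\, \neg F(q,q))
All bound variables are already distinct, so no renaming is needed.
Pull the quantifiers to the front (each side's bound variable is not free in the other side):
  \forall m\, \exists p\, \exists i\, \forall q\, (G(m,m) \land (\neg T(i,i) \lor T(p,i)) \land \neg F(q,q))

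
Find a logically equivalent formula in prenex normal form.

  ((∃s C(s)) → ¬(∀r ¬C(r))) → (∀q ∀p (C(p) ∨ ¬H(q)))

∃s ∀r ∀q ∀p (C(s) ∧ ¬C(r) ∨ C(p) ∨ ¬H(q))

First replace A → B with ¬A ∨ B.
  ¬(¬(∃s C(s)) ∨ ¬(∀r ¬C(r))) ∨ (∀q ∀p (C(p) ∨ ¬H(q)))
Push ¬ through the quantifiers and connectives to reach negation normal form:
  (∃s C(s)) ∧ (∀r ¬C(r)) ∨ (∀q ∀p (C(p) ∨ ¬H(q)))
All bound variables are already distinct, so no renaming is needed.
Pull the quantifiers to the front (each side's bound variable is not free in the other side):
  ∃s ∀r ∀q ∀p (C(s) ∧ ¬C(r) ∨ C(p) ∨ ¬H(q))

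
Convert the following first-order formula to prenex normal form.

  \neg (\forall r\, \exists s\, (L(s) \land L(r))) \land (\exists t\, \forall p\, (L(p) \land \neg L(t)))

\exists r\, \forall s\, \exists t\, \forall p\, ((\neg L(s) \lor \neg L(r)) \land L(p) \land \neg L(t))

Push ¬ through the quantifiers and connectives to reach negation normal form:
  (\exists r\, \forall s\, (\neg L(s) \lor \neg L(r))) \land (\exists t\, \forall p\, (L(p) \land \neg L(t)))
All bound variables are already distinct, so no renaming is needed.
Finally move all quantifiers to the prefix:
  \exists r\, \forall s\, \exists t\, \forall p\, ((\neg L(s) \lor \neg L(r)) \land L(p) \land \neg L(t))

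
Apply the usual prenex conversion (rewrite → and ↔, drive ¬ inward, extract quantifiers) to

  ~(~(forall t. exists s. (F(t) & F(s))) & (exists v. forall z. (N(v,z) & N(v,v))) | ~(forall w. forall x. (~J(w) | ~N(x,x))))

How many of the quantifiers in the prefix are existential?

Push ¬ through the quantifiers and connectives to reach negation normal form:
  ((forall t. exists s. (F(t) & F(s))) | (forall v. exists z. (~N(v,z) | ~N(v,v)))) & (forall w. forall x. (~J(w) | ~N(x,x)))
All bound variables are already distinct, so no renaming is needed.
Pull the quantifiers to the front (each side's bound variable is not free in the other side):
  forall t. exists s. forall v. exists z. forall w. forall x. ((F(t) & F(s) | ~N(v,z) | ~N(v,v)) & (~J(w) | ~N(x,x)))
The prefix is forall t exists s forall v exists z forall w forall x: 4 universal, 2 existential.

2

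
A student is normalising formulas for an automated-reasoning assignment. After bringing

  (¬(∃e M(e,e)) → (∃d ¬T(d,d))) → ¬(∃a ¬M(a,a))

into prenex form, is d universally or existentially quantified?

universal

Rewrite implications/biconditionals: A → B as ¬A ∨ B.
  ¬(¬¬(∃e M(e,e)) ∨ (∃d ¬T(d,d))) ∨ ¬(∃a ¬M(a,a))
Push ¬ through the quantifiers and connectives to reach negation normal form:
  (∀e ¬M(e,e)) ∧ (∀d T(d,d)) ∨ (∀a M(a,a))
All bound variables are already distinct, so no renaming is needed.
Finally move all quantifiers to the prefix:
  ∀e ∀d ∀a (¬M(e,e) ∧ T(d,d) ∨ M(a,a))
The quantifier ∃d sits under an odd number of negations (counting the antecedent side of each →), so it flips to ∀d.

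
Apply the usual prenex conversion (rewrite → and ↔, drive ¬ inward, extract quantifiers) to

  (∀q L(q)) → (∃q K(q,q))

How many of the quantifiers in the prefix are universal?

0

Rewrite implications/biconditionals: A → B as ¬A ∨ B.
  ¬(∀q L(q)) ∨ (∃q K(q,q))
Drive negations inward (¬∀x A ≡ ∃x ¬A, ¬∃x A ≡ ∀x ¬A, De Morgan for ∧/∨):
  (∃q ¬L(q)) ∨ (∃q K(q,q))
Give each quantifier a distinct variable: q↦s.
  (∃q ¬L(q)) ∨ (∃s K(s,s))
Finally move all quantifiers to the prefix:
  ∃q ∃s (¬L(q) ∨ K(s,s))
The prefix is ∃q ∃s: 0 universal, 2 existential.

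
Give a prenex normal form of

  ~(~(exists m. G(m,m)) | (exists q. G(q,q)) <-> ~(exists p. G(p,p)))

forall m. exists q. exists p. forall v. exists x. forall v1. ((~G(m,m) | G(q,q)) & G(p,p) | ~G(v,v) & G(x,x) & ~G(v1,v1))

First replace A → B with ¬A ∨ B; A ↔ B as (¬A ∨ B) ∧ (¬B ∨ A).
  ~((~(~(exists m. G(m,m)) | (exists q. G(q,q))) | ~(exists p. G(p,p))) & (~~(exists p. G(p,p)) | ~(exists m. G(m,m)) | (exists q. G(q,q))))
Move each ¬ inward, flipping quantifiers it crosses:
  ((forall m. ~G(m,m)) | (exists q. G(q,q))) & (exists p. G(p,p)) | (forall p. ~G(p,p)) & (exists m. G(m,m)) & (forall q. ~G(q,q))
Give each quantifier a distinct variable: p↦v, m↦x, q↦v1.
  ((forall m. ~G(m,m)) | (exists q. G(q,q))) & (exists p. G(p,p)) | (forall v. ~G(v,v)) & (exists x. G(x,x)) & (forall v1. ~G(v1,v1))
Extract every quantifier outward, since the variables are now distinct and don't occur free across branches:
  forall m. exists q. exists p. forall v. exists x. forall v1. ((~G(m,m) | G(q,q)) & G(p,p) | ~G(v,v) & G(x,x) & ~G(v1,v1))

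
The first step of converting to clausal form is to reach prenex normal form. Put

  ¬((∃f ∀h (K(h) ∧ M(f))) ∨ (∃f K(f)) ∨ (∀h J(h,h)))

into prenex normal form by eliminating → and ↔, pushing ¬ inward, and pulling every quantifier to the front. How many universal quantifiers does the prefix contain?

2

Move each ¬ inward, flipping quantifiers it crosses:
  (∀f ∃h (¬K(h) ∨ ¬M(f))) ∧ (∀f ¬K(f)) ∧ (∃h ¬J(h,h))
Standardize variables apart so no two quantifiers bind the same name: f↦p, h↦c.
  (∀f ∃h (¬K(h) ∨ ¬M(f))) ∧ (∀p ¬K(p)) ∧ (∃c ¬J(c,c))
Pull the quantifiers to the front (each side's bound variable is not free in the other side):
  ∀f ∃h ∀p ∃c ((¬K(h) ∨ ¬M(f)) ∧ ¬K(p) ∧ ¬J(c,c))
The prefix is ∀f ∃h ∀p ∃c: 2 universal, 2 existential.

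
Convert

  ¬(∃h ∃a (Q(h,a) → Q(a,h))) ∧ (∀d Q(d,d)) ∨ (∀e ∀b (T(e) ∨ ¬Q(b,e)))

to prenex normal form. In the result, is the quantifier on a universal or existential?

universal

Eliminate → and ↔ using ¬ and ∨.
  ¬(∃h ∃a (¬Q(h,a) ∨ Q(a,h))) ∧ (∀d Q(d,d)) ∨ (∀e ∀b (T(e) ∨ ¬Q(b,e)))
Drive negations inward (¬∀x A ≡ ∃x ¬A, ¬∃x A ≡ ∀x ¬A, De Morgan for ∧/∨):
  (∀h ∀a (Q(h,a) ∧ ¬Q(a,h))) ∧ (∀d Q(d,d)) ∨ (∀e ∀b (T(e) ∨ ¬Q(b,e)))
All bound variables are already distinct, so no renaming is needed.
Finally move all quantifiers to the prefix:
  ∀h ∀a ∀d ∀e ∀b (Q(h,a) ∧ ¬Q(a,h) ∧ Q(d,d) ∨ T(e) ∨ ¬Q(b,e))
The quantifier ∃a sits under an odd number of negations (counting the antecedent side of each →), so it flips to ∀a.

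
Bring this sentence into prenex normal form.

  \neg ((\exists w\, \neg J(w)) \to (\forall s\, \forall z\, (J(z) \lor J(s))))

\exists w\, \exists s\, \exists z\, (\neg J(w) \land \neg J(z) \land \neg J(s))

Eliminate → and ↔ using ¬ and ∨.
  \neg (\neg (\exists w\, \neg J(w)) \lor (\forall s\, \forall z\, (J(z) \lor J(s))))
Push ¬ through the quantifiers and connectives to reach negation normal form:
  (\exists w\, \neg J(w)) \land (\exists s\, \exists z\, (\neg J(z) \land \neg J(s)))
Finally move all quantifiers to the prefix:
  \exists w\, \exists s\, \exists z\, (\neg J(w) \land \neg J(z) \land \neg J(s))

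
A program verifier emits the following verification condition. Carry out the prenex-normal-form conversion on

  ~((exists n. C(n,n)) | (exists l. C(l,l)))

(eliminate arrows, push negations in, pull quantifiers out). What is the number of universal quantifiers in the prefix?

2

Drive negations inward (¬∀x A ≡ ∃x ¬A, ¬∃x A ≡ ∀x ¬A, De Morgan for ∧/∨):
  (forall n. ~C(n,n)) & (forall l. ~C(l,l))
All bound variables are already distinct, so no renaming is needed.
Extract every quantifier outward, since the variables are now distinct and don't occur free across branches:
  forall n. forall l. (~C(n,n) & ~C(l,l))
The prefix is forall n forall l: 2 universal, 0 existential.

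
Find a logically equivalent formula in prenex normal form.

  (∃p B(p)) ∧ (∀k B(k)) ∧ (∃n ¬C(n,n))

Pull the quantifiers to the front (each side's bound variable is not free in the other side):
  ∃p ∀k ∃n (B(p) ∧ B(k) ∧ ¬C(n,n))

∃p ∀k ∃n (B(p) ∧ B(k) ∧ ¬C(n,n))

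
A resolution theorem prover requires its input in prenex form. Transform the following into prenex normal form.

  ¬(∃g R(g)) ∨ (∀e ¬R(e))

∀g ∀e (¬R(g) ∨ ¬R(e))

Drive negations inward (¬∀x A ≡ ∃x ¬A, ¬∃x A ≡ ∀x ¬A, De Morgan for ∧/∨):
  (∀g ¬R(g)) ∨ (∀e ¬R(e))
Extract every quantifier outward, since the variables are now distinct and don't occur free across branches:
  ∀g ∀e (¬R(g) ∨ ¬R(e))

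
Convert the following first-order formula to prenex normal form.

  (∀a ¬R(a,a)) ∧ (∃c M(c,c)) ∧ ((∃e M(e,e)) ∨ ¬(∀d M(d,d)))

∀a ∃c ∃e ∃d (¬R(a,a) ∧ M(c,c) ∧ (M(e,e) ∨ ¬M(d,d)))

Drive negations inward (¬∀x A ≡ ∃x ¬A, ¬∃x A ≡ ∀x ¬A, De Morgan for ∧/∨):
  (∀a ¬R(a,a)) ∧ (∃c M(c,c)) ∧ ((∃e M(e,e)) ∨ (∃d ¬M(d,d)))
All bound variables are already distinct, so no renaming is needed.
Finally move all quantifiers to the prefix:
  ∀a ∃c ∃e ∃d (¬R(a,a) ∧ M(c,c) ∧ (M(e,e) ∨ ¬M(d,d)))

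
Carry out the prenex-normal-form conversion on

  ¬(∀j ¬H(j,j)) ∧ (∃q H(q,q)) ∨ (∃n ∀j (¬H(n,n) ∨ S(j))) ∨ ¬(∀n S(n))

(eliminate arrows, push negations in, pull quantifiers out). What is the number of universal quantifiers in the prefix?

1

Move each ¬ inward, flipping quantifiers it crosses:
  (∃j H(j,j)) ∧ (∃q H(q,q)) ∨ (∃n ∀j (¬H(n,n) ∨ S(j))) ∨ (∃n ¬S(n))
Rename bound variables to avoid capture: j↦x, n↦w1.
  (∃j H(j,j)) ∧ (∃q H(q,q)) ∨ (∃n ∀x (¬H(n,n) ∨ S(x))) ∨ (∃w1 ¬S(w1))
Extract every quantifier outward, since the variables are now distinct and don't occur free across branches:
  ∃j ∃q ∃n ∀x ∃w1 (H(j,j) ∧ H(q,q) ∨ ¬H(n,n) ∨ S(x) ∨ ¬S(w1))
The prefix is ∃j ∃q ∃n ∀x ∃w1: 1 universal, 4 existential.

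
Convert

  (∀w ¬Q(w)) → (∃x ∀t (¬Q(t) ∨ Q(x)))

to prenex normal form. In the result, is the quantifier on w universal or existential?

Eliminate → and ↔ using ¬ and ∨.
  ¬(∀w ¬Q(w)) ∨ (∃x ∀t (¬Q(t) ∨ Q(x)))
Drive negations inward (¬∀x A ≡ ∃x ¬A, ¬∃x A ≡ ∀x ¬A, De Morgan for ∧/∨):
  (∃w Q(w)) ∨ (∃x ∀t (¬Q(t) ∨ Q(x)))
Extract every quantifier outward, since the variables are now distinct and don't occur free across branches:
  ∃w ∃x ∀t (Q(w) ∨ ¬Q(t) ∨ Q(x))
The quantifier ∀w sits under an odd number of negations (counting the antecedent side of each →), so it flips to ∃w.

existential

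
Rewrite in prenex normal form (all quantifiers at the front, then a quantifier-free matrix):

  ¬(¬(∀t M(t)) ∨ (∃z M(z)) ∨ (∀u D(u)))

Move each ¬ inward, flipping quantifiers it crosses:
  (∀t M(t)) ∧ (∀z ¬M(z)) ∧ (∃u ¬D(u))
All bound variables are already distinct, so no renaming is needed.
Pull the quantifiers to the front (each side's bound variable is not free in the other side):
  ∀t ∀z ∃u (M(t) ∧ ¬M(z) ∧ ¬D(u))

∀t ∀z ∃u (M(t) ∧ ¬M(z) ∧ ¬D(u))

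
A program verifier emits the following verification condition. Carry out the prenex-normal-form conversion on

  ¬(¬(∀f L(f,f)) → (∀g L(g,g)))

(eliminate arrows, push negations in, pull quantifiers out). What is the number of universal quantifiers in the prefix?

0

First replace A → B with ¬A ∨ B.
  ¬(¬¬(∀f L(f,f)) ∨ (∀g L(g,g)))
Push ¬ through the quantifiers and connectives to reach negation normal form:
  (∃f ¬L(f,f)) ∧ (∃g ¬L(g,g))
All bound variables are already distinct, so no renaming is needed.
Finally move all quantifiers to the prefix:
  ∃f ∃g (¬L(f,f) ∧ ¬L(g,g))
The prefix is ∃f ∃g: 0 universal, 2 existential.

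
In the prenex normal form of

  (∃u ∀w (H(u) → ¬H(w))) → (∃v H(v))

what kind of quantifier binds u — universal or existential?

Eliminate → and ↔ using ¬ and ∨.
  ¬(∃u ∀w (¬H(u) ∨ ¬H(w))) ∨ (∃v H(v))
Drive negations inward (¬∀x A ≡ ∃x ¬A, ¬∃x A ≡ ∀x ¬A, De Morgan for ∧/∨):
  (∀u ∃w (H(u) ∧ H(w))) ∨ (∃v H(v))
All bound variables are already distinct, so no renaming is needed.
Extract every quantifier outward, since the variables are now distinct and don't occur free across branches:
  ∀u ∃w ∃v (H(u) ∧ H(w) ∨ H(v))
The quantifier ∃u sits under an odd number of negations (counting the antecedent side of each →), so it flips to ∀u.

universal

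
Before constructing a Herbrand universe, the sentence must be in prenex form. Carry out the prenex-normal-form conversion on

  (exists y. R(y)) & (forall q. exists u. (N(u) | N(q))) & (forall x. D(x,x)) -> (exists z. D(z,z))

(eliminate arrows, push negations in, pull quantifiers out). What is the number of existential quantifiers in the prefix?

3

Eliminate → and ↔ using ¬ and ∨.
  ~((exists y. R(y)) & (forall q. exists u. (N(u) | N(q))) & (forall x. D(x,x))) | (exists z. D(z,z))
Move each ¬ inward, flipping quantifiers it crosses:
  (forall y. ~R(y)) | (exists q. forall u. (~N(u) & ~N(q))) | (exists x. ~D(x,x)) | (exists z. D(z,z))
Finally move all quantifiers to the prefix:
  forall y. exists q. forall u. exists x. exists z. (~R(y) | ~N(u) & ~N(q) | ~D(x,x) | D(z,z))
The prefix is forall y exists q forall u exists x exists z: 2 universal, 3 existential.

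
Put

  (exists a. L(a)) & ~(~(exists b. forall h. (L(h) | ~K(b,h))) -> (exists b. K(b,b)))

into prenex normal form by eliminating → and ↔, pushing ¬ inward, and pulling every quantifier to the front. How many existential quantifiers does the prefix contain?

2

First replace A → B with ¬A ∨ B.
  (exists a. L(a)) & ~(~~(exists b. forall h. (L(h) | ~K(b,h))) | (exists b. K(b,b)))
Drive negations inward (¬∀x A ≡ ∃x ¬A, ¬∃x A ≡ ∀x ¬A, De Morgan for ∧/∨):
  (exists a. L(a)) & (forall b. exists h. (~L(h) & K(b,h))) & (forall b. ~K(b,b))
Standardize variables apart so no two quantifiers bind the same name: b↦u.
  (exists a. L(a)) & (forall b. exists h. (~L(h) & K(b,h))) & (forall u. ~K(u,u))
Pull the quantifiers to the front (each side's bound variable is not free in the other side):
  exists a. forall b. exists h. forall u. (L(a) & ~L(h) & K(b,h) & ~K(u,u))
The prefix is exists a forall b exists h forall u: 2 universal, 2 existential.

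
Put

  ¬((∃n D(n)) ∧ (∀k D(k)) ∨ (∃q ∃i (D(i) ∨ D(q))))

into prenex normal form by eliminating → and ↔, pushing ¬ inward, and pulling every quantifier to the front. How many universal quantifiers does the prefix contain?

3

Push ¬ through the quantifiers and connectives to reach negation normal form:
  ((∀n ¬D(n)) ∨ (∃k ¬D(k))) ∧ (∀q ∀i (¬D(i) ∧ ¬D(q)))
Finally move all quantifiers to the prefix:
  ∀n ∃k ∀q ∀i ((¬D(n) ∨ ¬D(k)) ∧ ¬D(i) ∧ ¬D(q))
The prefix is ∀n ∃k ∀q ∀i: 3 universal, 1 existential.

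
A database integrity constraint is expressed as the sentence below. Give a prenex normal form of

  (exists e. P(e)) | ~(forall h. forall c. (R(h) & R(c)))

exists e. exists h. exists c. (P(e) | ~R(h) | ~R(c))

Drive negations inward (¬∀x A ≡ ∃x ¬A, ¬∃x A ≡ ∀x ¬A, De Morgan for ∧/∨):
  (exists e. P(e)) | (exists h. exists c. (~R(h) | ~R(c)))
Extract every quantifier outward, since the variables are now distinct and don't occur free across branches:
  exists e. exists h. exists c. (P(e) | ~R(h) | ~R(c))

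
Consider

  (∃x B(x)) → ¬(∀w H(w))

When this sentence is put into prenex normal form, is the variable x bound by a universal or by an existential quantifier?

Eliminate → and ↔ using ¬ and ∨.
  ¬(∃x B(x)) ∨ ¬(∀w H(w))
Drive negations inward (¬∀x A ≡ ∃x ¬A, ¬∃x A ≡ ∀x ¬A, De Morgan for ∧/∨):
  (∀x ¬B(x)) ∨ (∃w ¬H(w))
All bound variables are already distinct, so no renaming is needed.
Extract every quantifier outward, since the variables are now distinct and don't occur free across branches:
  ∀x ∃w (¬B(x) ∨ ¬H(w))
The quantifier ∃x sits under an odd number of negations (counting the antecedent side of each →), so it flips to ∀x.

universal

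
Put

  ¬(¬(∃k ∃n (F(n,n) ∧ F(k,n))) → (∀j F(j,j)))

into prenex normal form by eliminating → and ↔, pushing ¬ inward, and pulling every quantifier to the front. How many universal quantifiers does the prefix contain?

2

Rewrite implications/biconditionals: A → B as ¬A ∨ B.
  ¬(¬¬(∃k ∃n (F(n,n) ∧ F(k,n))) ∨ (∀j F(j,j)))
Drive negations inward (¬∀x A ≡ ∃x ¬A, ¬∃x A ≡ ∀x ¬A, De Morgan for ∧/∨):
  (∀k ∀n (¬F(n,n) ∨ ¬F(k,n))) ∧ (∃j ¬F(j,j))
All bound variables are already distinct, so no renaming is needed.
Finally move all quantifiers to the prefix:
  ∀k ∀n ∃j ((¬F(n,n) ∨ ¬F(k,n)) ∧ ¬F(j,j))
The prefix is ∀k ∀n ∃j: 2 universal, 1 existential.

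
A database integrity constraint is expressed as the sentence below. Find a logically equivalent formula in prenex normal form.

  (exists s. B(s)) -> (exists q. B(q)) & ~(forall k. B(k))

First replace A → B with ¬A ∨ B.
  ~(exists s. B(s)) | (exists q. B(q)) & ~(forall k. B(k))
Drive negations inward (¬∀x A ≡ ∃x ¬A, ¬∃x A ≡ ∀x ¬A, De Morgan for ∧/∨):
  (forall s. ~B(s)) | (exists q. B(q)) & (exists k. ~B(k))
All bound variables are already distinct, so no renaming is needed.
Pull the quantifiers to the front (each side's bound variable is not free in the other side):
  forall s. exists q. exists k. (~B(s) | B(q) & ~B(k))

forall s. exists q. exists k. (~B(s) | B(q) & ~B(k))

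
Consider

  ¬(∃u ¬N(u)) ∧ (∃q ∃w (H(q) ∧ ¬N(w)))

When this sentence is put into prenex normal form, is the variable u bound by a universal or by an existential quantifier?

Drive negations inward (¬∀x A ≡ ∃x ¬A, ¬∃x A ≡ ∀x ¬A, De Morgan for ∧/∨):
  (∀u N(u)) ∧ (∃q ∃w (H(q) ∧ ¬N(w)))
Finally move all quantifiers to the prefix:
  ∀u ∃q ∃w (N(u) ∧ H(q) ∧ ¬N(w))
The quantifier ∃u sits under an odd number of negations, so it flips to ∀u.

universal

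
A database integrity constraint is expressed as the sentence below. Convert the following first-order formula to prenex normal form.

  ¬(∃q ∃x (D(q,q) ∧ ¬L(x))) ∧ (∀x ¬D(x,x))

∀q ∀x ∀v1 ((¬D(q,q) ∨ L(x)) ∧ ¬D(v1,v1))

Move each ¬ inward, flipping quantifiers it crosses:
  (∀q ∀x (¬D(q,q) ∨ L(x))) ∧ (∀x ¬D(x,x))
Give each quantifier a distinct variable: x↦v1.
  (∀q ∀x (¬D(q,q) ∨ L(x))) ∧ (∀v1 ¬D(v1,v1))
Pull the quantifiers to the front (each side's bound variable is not free in the other side):
  ∀q ∀x ∀v1 ((¬D(q,q) ∨ L(x)) ∧ ¬D(v1,v1))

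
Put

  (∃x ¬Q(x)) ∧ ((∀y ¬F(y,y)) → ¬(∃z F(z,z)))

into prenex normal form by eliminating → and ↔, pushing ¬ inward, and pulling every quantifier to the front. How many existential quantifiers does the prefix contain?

Eliminate → and ↔ using ¬ and ∨.
  (∃x ¬Q(x)) ∧ (¬(∀y ¬F(y,y)) ∨ ¬(∃z F(z,z)))
Move each ¬ inward, flipping quantifiers it crosses:
  (∃x ¬Q(x)) ∧ ((∃y F(y,y)) ∨ (∀z ¬F(z,z)))
All bound variables are already distinct, so no renaming is needed.
Extract every quantifier outward, since the variables are now distinct and don't occur free across branches:
  ∃x ∃y ∀z (¬Q(x) ∧ (F(y,y) ∨ ¬F(z,z)))
The prefix is ∃x ∃y ∀z: 1 universal, 2 existential.

2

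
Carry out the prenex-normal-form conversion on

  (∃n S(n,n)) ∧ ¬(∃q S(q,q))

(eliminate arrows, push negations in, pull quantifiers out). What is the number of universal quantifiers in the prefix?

Move each ¬ inward, flipping quantifiers it crosses:
  (∃n S(n,n)) ∧ (∀q ¬S(q,q))
Pull the quantifiers to the front (each side's bound variable is not free in the other side):
  ∃n ∀q (S(n,n) ∧ ¬S(q,q))
The prefix is ∃n ∀q: 1 universal, 1 existential.

1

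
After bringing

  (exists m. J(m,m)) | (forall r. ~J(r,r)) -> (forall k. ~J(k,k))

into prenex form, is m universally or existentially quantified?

universal

Eliminate → and ↔ using ¬ and ∨.
  ~((exists m. J(m,m)) | (forall r. ~J(r,r))) | (forall k. ~J(k,k))
Push ¬ through the quantifiers and connectives to reach negation normal form:
  (forall m. ~J(m,m)) & (exists r. J(r,r)) | (forall k. ~J(k,k))
Extract every quantifier outward, since the variables are now distinct and don't occur free across branches:
  forall m. exists r. forall k. (~J(m,m) & J(r,r) | ~J(k,k))
The quantifier exists m sits under an odd number of negations (counting the antecedent side of each →), so it flips to forall m.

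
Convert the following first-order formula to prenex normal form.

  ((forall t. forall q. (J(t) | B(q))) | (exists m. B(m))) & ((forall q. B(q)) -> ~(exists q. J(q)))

Rewrite implications/biconditionals: A → B as ¬A ∨ B.
  ((forall t. forall q. (J(t) | B(q))) | (exists m. B(m))) & (~(forall q. B(q)) | ~(exists q. J(q)))
Push ¬ through the quantifiers and connectives to reach negation normal form:
  ((forall t. forall q. (J(t) | B(q))) | (exists m. B(m))) & ((exists q. ~B(q)) | (forall q. ~J(q)))
Rename bound variables to avoid capture: q↦y1, q↦y.
  ((forall t. forall q. (J(t) | B(q))) | (exists m. B(m))) & ((exists y1. ~B(y1)) | (forall y. ~J(y)))
Finally move all quantifiers to the prefix:
  forall t. forall q. exists m. exists y1. forall y. ((J(t) | B(q) | B(m)) & (~B(y1) | ~J(y)))

forall t. forall q. exists m. exists y1. forall y. ((J(t) | B(q) | B(m)) & (~B(y1) | ~J(y)))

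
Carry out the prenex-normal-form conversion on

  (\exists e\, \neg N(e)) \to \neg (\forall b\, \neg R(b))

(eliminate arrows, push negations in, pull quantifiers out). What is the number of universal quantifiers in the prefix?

1

Rewrite implications/biconditionals: A → B as ¬A ∨ B.
  \neg (\exists e\, \neg N(e)) \lor \neg (\forall b\, \neg R(b))
Push ¬ through the quantifiers and connectives to reach negation normal form:
  (\forall e\, N(e)) \lor (\exists b\, R(b))
Extract every quantifier outward, since the variables are now distinct and don't occur free across branches:
  \forall e\, \exists b\, (N(e) \lor R(b))
The prefix is \forall e \exists b: 1 universal, 1 existential.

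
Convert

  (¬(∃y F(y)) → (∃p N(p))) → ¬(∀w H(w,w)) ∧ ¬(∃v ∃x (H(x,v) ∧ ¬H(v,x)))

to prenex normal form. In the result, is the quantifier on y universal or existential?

First replace A → B with ¬A ∨ B.
  ¬(¬¬(∃y F(y)) ∨ (∃p N(p))) ∨ ¬(∀w H(w,w)) ∧ ¬(∃v ∃x (H(x,v) ∧ ¬H(v,x)))
Move each ¬ inward, flipping quantifiers it crosses:
  (∀y ¬F(y)) ∧ (∀p ¬N(p)) ∨ (∃w ¬H(w,w)) ∧ (∀v ∀x (¬H(x,v) ∨ H(v,x)))
All bound variables are already distinct, so no renaming is needed.
Extract every quantifier outward, since the variables are now distinct and don't occur free across branches:
  ∀y ∀p ∃w ∀v ∀x (¬F(y) ∧ ¬N(p) ∨ ¬H(w,w) ∧ (¬H(x,v) ∨ H(v,x)))
The quantifier ∃y sits under an odd number of negations (counting the antecedent side of each →), so it flips to ∀y.

universal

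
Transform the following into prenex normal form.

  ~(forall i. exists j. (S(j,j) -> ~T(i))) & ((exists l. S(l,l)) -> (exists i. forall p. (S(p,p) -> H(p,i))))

First replace A → B with ¬A ∨ B.
  ~(forall i. exists j. (~S(j,j) | ~T(i))) & (~(exists l. S(l,l)) | (exists i. forall p. (~S(p,p) | H(p,i))))
Push ¬ through the quantifiers and connectives to reach negation normal form:
  (exists i. forall j. (S(j,j) & T(i))) & ((forall l. ~S(l,l)) | (exists i. forall p. (~S(p,p) | H(p,i))))
Standardize variables apart so no two quantifiers bind the same name: i↦x.
  (exists i. forall j. (S(j,j) & T(i))) & ((forall l. ~S(l,l)) | (exists x. forall p. (~S(p,p) | H(p,x))))
Pull the quantifiers to the front (each side's bound variable is not free in the other side):
  exists i. forall j. forall l. exists x. forall p. (S(j,j) & T(i) & (~S(l,l) | ~S(p,p) | H(p,x)))

exists i. forall j. forall l. exists x. forall p. (S(j,j) & T(i) & (~S(l,l) | ~S(p,p) | H(p,x)))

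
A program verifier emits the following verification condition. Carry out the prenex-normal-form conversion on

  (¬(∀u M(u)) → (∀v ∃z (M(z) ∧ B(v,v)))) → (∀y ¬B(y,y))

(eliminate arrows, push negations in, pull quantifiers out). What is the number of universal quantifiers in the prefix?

First replace A → B with ¬A ∨ B.
  ¬(¬¬(∀u M(u)) ∨ (∀v ∃z (M(z) ∧ B(v,v)))) ∨ (∀y ¬B(y,y))
Move each ¬ inward, flipping quantifiers it crosses:
  (∃u ¬M(u)) ∧ (∃v ∀z (¬M(z) ∨ ¬B(v,v))) ∨ (∀y ¬B(y,y))
Extract every quantifier outward, since the variables are now distinct and don't occur free across branches:
  ∃u ∃v ∀z ∀y (¬M(u) ∧ (¬M(z) ∨ ¬B(v,v)) ∨ ¬B(y,y))
The prefix is ∃u ∃v ∀z ∀y: 2 universal, 2 existential.

2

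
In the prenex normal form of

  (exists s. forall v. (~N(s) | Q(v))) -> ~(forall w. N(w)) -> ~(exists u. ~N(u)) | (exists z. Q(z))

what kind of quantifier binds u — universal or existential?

First replace A → B with ¬A ∨ B.
  ~(exists s. forall v. (~N(s) | Q(v))) | ~~(forall w. N(w)) | ~(exists u. ~N(u)) | (exists z. Q(z))
Move each ¬ inward, flipping quantifiers it crosses:
  (forall s. exists v. (N(s) & ~Q(v))) | (forall w. N(w)) | (forall u. N(u)) | (exists z. Q(z))
Finally move all quantifiers to the prefix:
  forall s. exists v. forall w. forall u. exists z. (N(s) & ~Q(v) | N(w) | N(u) | Q(z))
The quantifier exists u sits under an odd number of negations (counting the antecedent side of each →), so it flips to forall u.

universal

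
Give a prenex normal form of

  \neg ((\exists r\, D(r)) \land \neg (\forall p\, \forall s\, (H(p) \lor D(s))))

\forall r\, \forall p\, \forall s\, (\neg D(r) \lor H(p) \lor D(s))

Move each ¬ inward, flipping quantifiers it crosses:
  (\forall r\, \neg D(r)) \lor (\forall p\, \forall s\, (H(p) \lor D(s)))
Finally move all quantifiers to the prefix:
  \forall r\, \forall p\, \forall s\, (\neg D(r) \lor H(p) \lor D(s))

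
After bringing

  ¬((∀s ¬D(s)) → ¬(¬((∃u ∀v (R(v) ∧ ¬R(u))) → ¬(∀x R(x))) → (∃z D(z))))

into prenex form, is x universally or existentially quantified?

Rewrite implications/biconditionals: A → B as ¬A ∨ B.
  ¬(¬(∀s ¬D(s)) ∨ ¬(¬¬(¬(∃u ∀v (R(v) ∧ ¬R(u))) ∨ ¬(∀x R(x))) ∨ (∃z D(z))))
Push ¬ through the quantifiers and connectives to reach negation normal form:
  (∀s ¬D(s)) ∧ ((∀u ∃v (¬R(v) ∨ R(u))) ∨ (∃x ¬R(x)) ∨ (∃z D(z)))
All bound variables are already distinct, so no renaming is needed.
Pull the quantifiers to the front (each side's bound variable is not free in the other side):
  ∀s ∀u ∃v ∃x ∃z (¬D(s) ∧ (¬R(v) ∨ R(u) ∨ ¬R(x) ∨ D(z)))
The quantifier ∀x sits under an odd number of negations (counting the antecedent side of each →), so it flips to ∃x.

existential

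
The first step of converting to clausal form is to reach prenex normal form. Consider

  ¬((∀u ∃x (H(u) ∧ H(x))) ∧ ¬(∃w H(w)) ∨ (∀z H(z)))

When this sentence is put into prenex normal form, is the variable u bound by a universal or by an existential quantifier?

existential

Drive negations inward (¬∀x A ≡ ∃x ¬A, ¬∃x A ≡ ∀x ¬A, De Morgan for ∧/∨):
  ((∃u ∀x (¬H(u) ∨ ¬H(x))) ∨ (∃w H(w))) ∧ (∃z ¬H(z))
All bound variables are already distinct, so no renaming is needed.
Pull the quantifiers to the front (each side's bound variable is not free in the other side):
  ∃u ∀x ∃w ∃z ((¬H(u) ∨ ¬H(x) ∨ H(w)) ∧ ¬H(z))
The quantifier ∀u sits under an odd number of negations, so it flips to ∃u.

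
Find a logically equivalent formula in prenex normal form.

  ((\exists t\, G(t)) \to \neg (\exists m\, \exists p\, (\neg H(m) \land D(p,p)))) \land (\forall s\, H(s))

First replace A → B with ¬A ∨ B.
  (\neg (\exists t\, G(t)) \lor \neg (\exists m\, \exists p\, (\neg H(m) \land D(p,p)))) \land (\forall s\, H(s))
Move each ¬ inward, flipping quantifiers it crosses:
  ((\forall t\, \neg G(t)) \lor (\forall m\, \forall p\, (H(m) \lor \neg D(p,p)))) \land (\forall s\, H(s))
All bound variables are already distinct, so no renaming is needed.
Finally move all quantifiers to the prefix:
  \forall t\, \forall m\, \forall p\, \forall s\, ((\neg G(t) \lor H(m) \lor \neg D(p,p)) \land H(s))

\forall t\, \forall m\, \forall p\, \forall s\, ((\neg G(t) \lor H(m) \lor \neg D(p,p)) \land H(s))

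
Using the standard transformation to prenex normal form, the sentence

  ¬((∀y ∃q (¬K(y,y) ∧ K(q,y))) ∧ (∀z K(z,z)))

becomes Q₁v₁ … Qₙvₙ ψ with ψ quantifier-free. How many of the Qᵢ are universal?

Drive negations inward (¬∀x A ≡ ∃x ¬A, ¬∃x A ≡ ∀x ¬A, De Morgan for ∧/∨):
  (∃y ∀q (K(y,y) ∨ ¬K(q,y))) ∨ (∃z ¬K(z,z))
All bound variables are already distinct, so no renaming is needed.
Extract every quantifier outward, since the variables are now distinct and don't occur free across branches:
  ∃y ∀q ∃z (K(y,y) ∨ ¬K(q,y) ∨ ¬K(z,z))
The prefix is ∃y ∀q ∃z: 1 universal, 2 existential.

1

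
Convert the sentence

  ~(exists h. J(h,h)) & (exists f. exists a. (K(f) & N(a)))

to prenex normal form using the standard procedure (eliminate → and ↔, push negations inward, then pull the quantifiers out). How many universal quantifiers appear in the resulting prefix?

Drive negations inward (¬∀x A ≡ ∃x ¬A, ¬∃x A ≡ ∀x ¬A, De Morgan for ∧/∨):
  (forall h. ~J(h,h)) & (exists f. exists a. (K(f) & N(a)))
All bound variables are already distinct, so no renaming is needed.
Extract every quantifier outward, since the variables are now distinct and don't occur free across branches:
  forall h. exists f. exists a. (~J(h,h) & K(f) & N(a))
The prefix is forall h exists f exists a: 1 universal, 2 existential.

1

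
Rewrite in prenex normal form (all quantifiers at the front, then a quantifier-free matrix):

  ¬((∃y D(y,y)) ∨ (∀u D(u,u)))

∀y ∃u (¬D(y,y) ∧ ¬D(u,u))

Move each ¬ inward, flipping quantifiers it crosses:
  (∀y ¬D(y,y)) ∧ (∃u ¬D(u,u))
All bound variables are already distinct, so no renaming is needed.
Pull the quantifiers to the front (each side's bound variable is not free in the other side):
  ∀y ∃u (¬D(y,y) ∧ ¬D(u,u))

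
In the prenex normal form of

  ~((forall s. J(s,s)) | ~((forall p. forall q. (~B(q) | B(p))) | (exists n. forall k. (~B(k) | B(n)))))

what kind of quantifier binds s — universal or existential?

existential

Push ¬ through the quantifiers and connectives to reach negation normal form:
  (exists s. ~J(s,s)) & ((forall p. forall q. (~B(q) | B(p))) | (exists n. forall k. (~B(k) | B(n))))
All bound variables are already distinct, so no renaming is needed.
Pull the quantifiers to the front (each side's bound variable is not free in the other side):
  exists s. forall p. forall q. exists n. forall k. (~J(s,s) & (~B(q) | B(p) | ~B(k) | B(n)))
The quantifier forall s sits under an odd number of negations, so it flips to exists s.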